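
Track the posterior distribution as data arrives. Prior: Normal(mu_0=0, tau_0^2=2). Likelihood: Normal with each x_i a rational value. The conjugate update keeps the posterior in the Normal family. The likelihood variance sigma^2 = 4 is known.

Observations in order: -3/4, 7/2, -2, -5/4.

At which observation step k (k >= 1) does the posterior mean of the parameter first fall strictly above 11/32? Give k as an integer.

k = 2

obs 1: x=-3/4 → posterior Normal(-1/4, 4/3)
obs 2: x=7/2 → posterior Normal(11/16, 1)
obs 3: x=-2 → posterior Normal(3/20, 4/5)
obs 4: x=-5/4 → posterior Normal(-1/12, 2/3)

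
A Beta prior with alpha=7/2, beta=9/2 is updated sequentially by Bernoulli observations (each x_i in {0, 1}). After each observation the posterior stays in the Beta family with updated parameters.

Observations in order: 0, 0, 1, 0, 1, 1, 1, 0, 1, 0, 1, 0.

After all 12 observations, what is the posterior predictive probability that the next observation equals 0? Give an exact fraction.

21/40

obs 1: x=0 → posterior Beta(7/2, 11/2)
obs 2: x=0 → posterior Beta(7/2, 13/2)
obs 3: x=1 → posterior Beta(9/2, 13/2)
obs 4: x=0 → posterior Beta(9/2, 15/2)
obs 5: x=1 → posterior Beta(11/2, 15/2)
obs 6: x=1 → posterior Beta(13/2, 15/2)
obs 7: x=1 → posterior Beta(15/2, 15/2)
obs 8: x=0 → posterior Beta(15/2, 17/2)
obs 9: x=1 → posterior Beta(17/2, 17/2)
obs 10: x=0 → posterior Beta(17/2, 19/2)
obs 11: x=1 → posterior Beta(19/2, 19/2)
obs 12: x=0 → posterior Beta(19/2, 21/2)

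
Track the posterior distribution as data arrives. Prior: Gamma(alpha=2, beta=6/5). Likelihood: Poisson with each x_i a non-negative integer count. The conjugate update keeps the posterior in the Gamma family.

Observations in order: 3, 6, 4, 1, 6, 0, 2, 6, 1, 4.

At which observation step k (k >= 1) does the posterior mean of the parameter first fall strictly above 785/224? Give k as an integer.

k = 3

obs 1: x=3 → posterior Gamma(5, 11/5)
obs 2: x=6 → posterior Gamma(11, 16/5)
obs 3: x=4 → posterior Gamma(15, 21/5)
obs 4: x=1 → posterior Gamma(16, 26/5)
obs 5: x=6 → posterior Gamma(22, 31/5)
obs 6: x=0 → posterior Gamma(22, 36/5)
obs 7: x=2 → posterior Gamma(24, 41/5)
obs 8: x=6 → posterior Gamma(30, 46/5)
obs 9: x=1 → posterior Gamma(31, 51/5)
obs 10: x=4 → posterior Gamma(35, 56/5)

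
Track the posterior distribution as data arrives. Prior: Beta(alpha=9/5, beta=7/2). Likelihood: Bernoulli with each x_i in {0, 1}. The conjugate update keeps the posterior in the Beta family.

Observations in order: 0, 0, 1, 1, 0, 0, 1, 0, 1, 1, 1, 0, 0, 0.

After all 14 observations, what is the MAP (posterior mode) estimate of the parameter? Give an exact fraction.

68/173

obs 1: x=0 → posterior Beta(9/5, 9/2)
obs 2: x=0 → posterior Beta(9/5, 11/2)
obs 3: x=1 → posterior Beta(14/5, 11/2)
obs 4: x=1 → posterior Beta(19/5, 11/2)
obs 5: x=0 → posterior Beta(19/5, 13/2)
obs 6: x=0 → posterior Beta(19/5, 15/2)
obs 7: x=1 → posterior Beta(24/5, 15/2)
obs 8: x=0 → posterior Beta(24/5, 17/2)
obs 9: x=1 → posterior Beta(29/5, 17/2)
obs 10: x=1 → posterior Beta(34/5, 17/2)
obs 11: x=1 → posterior Beta(39/5, 17/2)
obs 12: x=0 → posterior Beta(39/5, 19/2)
obs 13: x=0 → posterior Beta(39/5, 21/2)
obs 14: x=0 → posterior Beta(39/5, 23/2)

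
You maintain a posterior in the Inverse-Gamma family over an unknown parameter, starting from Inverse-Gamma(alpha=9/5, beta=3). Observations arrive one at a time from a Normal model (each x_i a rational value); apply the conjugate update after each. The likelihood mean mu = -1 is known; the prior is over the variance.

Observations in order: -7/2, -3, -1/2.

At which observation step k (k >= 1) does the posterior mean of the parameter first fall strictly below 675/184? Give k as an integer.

obs 1: x=-7/2 → posterior Inverse-Gamma(23/10, 49/8)
obs 2: x=-3 → posterior Inverse-Gamma(14/5, 65/8)
obs 3: x=-1/2 → posterior Inverse-Gamma(33/10, 33/4)

k = 3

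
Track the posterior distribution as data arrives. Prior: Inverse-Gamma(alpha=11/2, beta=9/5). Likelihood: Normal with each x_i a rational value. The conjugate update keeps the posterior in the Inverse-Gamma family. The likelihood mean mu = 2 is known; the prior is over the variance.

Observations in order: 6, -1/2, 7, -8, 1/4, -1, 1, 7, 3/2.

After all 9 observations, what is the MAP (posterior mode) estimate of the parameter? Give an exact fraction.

15133/1760

obs 1: x=6 → posterior Inverse-Gamma(6, 49/5)
obs 2: x=-1/2 → posterior Inverse-Gamma(13/2, 517/40)
obs 3: x=7 → posterior Inverse-Gamma(7, 1017/40)
obs 4: x=-8 → posterior Inverse-Gamma(15/2, 3017/40)
obs 5: x=1/4 → posterior Inverse-Gamma(8, 12313/160)
obs 6: x=-1 → posterior Inverse-Gamma(17/2, 13033/160)
obs 7: x=1 → posterior Inverse-Gamma(9, 13113/160)
obs 8: x=7 → posterior Inverse-Gamma(19/2, 15113/160)
obs 9: x=3/2 → posterior Inverse-Gamma(10, 15133/160)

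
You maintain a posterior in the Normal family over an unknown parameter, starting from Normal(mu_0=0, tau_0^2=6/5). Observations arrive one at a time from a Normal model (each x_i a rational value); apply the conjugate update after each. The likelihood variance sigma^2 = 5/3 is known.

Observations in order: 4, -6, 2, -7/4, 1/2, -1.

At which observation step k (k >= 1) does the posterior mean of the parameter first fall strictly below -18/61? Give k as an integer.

k = 2

obs 1: x=4 → posterior Normal(72/43, 30/43)
obs 2: x=-6 → posterior Normal(-36/61, 30/61)
obs 3: x=2 → posterior Normal(0, 30/79)
obs 4: x=-7/4 → posterior Normal(-63/194, 30/97)
obs 5: x=1/2 → posterior Normal(-9/46, 6/23)
obs 6: x=-1 → posterior Normal(-81/266, 30/133)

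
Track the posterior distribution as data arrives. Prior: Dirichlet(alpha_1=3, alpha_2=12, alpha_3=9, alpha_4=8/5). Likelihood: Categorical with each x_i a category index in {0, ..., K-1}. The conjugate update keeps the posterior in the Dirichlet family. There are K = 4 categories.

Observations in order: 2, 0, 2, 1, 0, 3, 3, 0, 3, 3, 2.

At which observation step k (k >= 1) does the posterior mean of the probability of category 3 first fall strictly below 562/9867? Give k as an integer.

k = 3

obs 1: x=2 → posterior Dirichlet(3, 12, 10, 8/5)
obs 2: x=0 → posterior Dirichlet(4, 12, 10, 8/5)
obs 3: x=2 → posterior Dirichlet(4, 12, 11, 8/5)
obs 4: x=1 → posterior Dirichlet(4, 13, 11, 8/5)
obs 5: x=0 → posterior Dirichlet(5, 13, 11, 8/5)
obs 6: x=3 → posterior Dirichlet(5, 13, 11, 13/5)
obs 7: x=3 → posterior Dirichlet(5, 13, 11, 18/5)
obs 8: x=0 → posterior Dirichlet(6, 13, 11, 18/5)
obs 9: x=3 → posterior Dirichlet(6, 13, 11, 23/5)
obs 10: x=3 → posterior Dirichlet(6, 13, 11, 28/5)
obs 11: x=2 → posterior Dirichlet(6, 13, 12, 28/5)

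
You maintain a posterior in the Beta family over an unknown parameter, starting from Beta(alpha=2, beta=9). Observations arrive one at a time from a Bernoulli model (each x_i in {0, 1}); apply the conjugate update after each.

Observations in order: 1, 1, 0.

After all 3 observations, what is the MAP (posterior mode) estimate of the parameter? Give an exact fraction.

1/4

obs 1: x=1 → posterior Beta(3, 9)
obs 2: x=1 → posterior Beta(4, 9)
obs 3: x=0 → posterior Beta(4, 10)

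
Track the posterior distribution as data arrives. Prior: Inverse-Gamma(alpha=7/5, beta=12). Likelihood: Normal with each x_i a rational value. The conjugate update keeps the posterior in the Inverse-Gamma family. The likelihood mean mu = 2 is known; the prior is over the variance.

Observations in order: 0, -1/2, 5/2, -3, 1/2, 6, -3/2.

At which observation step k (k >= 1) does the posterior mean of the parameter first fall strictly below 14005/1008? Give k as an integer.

k = 2

obs 1: x=0 → posterior Inverse-Gamma(19/10, 14)
obs 2: x=-1/2 → posterior Inverse-Gamma(12/5, 137/8)
obs 3: x=5/2 → posterior Inverse-Gamma(29/10, 69/4)
obs 4: x=-3 → posterior Inverse-Gamma(17/5, 119/4)
obs 5: x=1/2 → posterior Inverse-Gamma(39/10, 247/8)
obs 6: x=6 → posterior Inverse-Gamma(22/5, 311/8)
obs 7: x=-3/2 → posterior Inverse-Gamma(49/10, 45)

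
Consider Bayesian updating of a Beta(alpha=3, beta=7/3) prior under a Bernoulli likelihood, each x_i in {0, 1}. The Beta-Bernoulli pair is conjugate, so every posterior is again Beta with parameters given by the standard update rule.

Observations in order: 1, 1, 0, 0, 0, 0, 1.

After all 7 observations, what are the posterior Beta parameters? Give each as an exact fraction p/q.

alpha=6, beta=19/3

obs 1: x=1 → posterior Beta(4, 7/3)
obs 2: x=1 → posterior Beta(5, 7/3)
obs 3: x=0 → posterior Beta(5, 10/3)
obs 4: x=0 → posterior Beta(5, 13/3)
obs 5: x=0 → posterior Beta(5, 16/3)
obs 6: x=0 → posterior Beta(5, 19/3)
obs 7: x=1 → posterior Beta(6, 19/3)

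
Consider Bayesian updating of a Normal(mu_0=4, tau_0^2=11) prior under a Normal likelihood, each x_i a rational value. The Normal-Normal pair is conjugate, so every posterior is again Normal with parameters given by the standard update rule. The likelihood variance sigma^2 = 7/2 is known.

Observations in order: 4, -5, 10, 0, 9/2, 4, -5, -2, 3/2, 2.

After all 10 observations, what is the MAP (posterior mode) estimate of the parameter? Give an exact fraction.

obs 1: x=4 → posterior Normal(4, 77/29)
obs 2: x=-5 → posterior Normal(2/17, 77/51)
obs 3: x=10 → posterior Normal(226/73, 77/73)
obs 4: x=0 → posterior Normal(226/95, 77/95)
obs 5: x=9/2 → posterior Normal(25/9, 77/117)
obs 6: x=4 → posterior Normal(413/139, 77/139)
obs 7: x=-5 → posterior Normal(303/161, 11/23)
obs 8: x=-2 → posterior Normal(259/183, 77/183)
obs 9: x=3/2 → posterior Normal(292/205, 77/205)
obs 10: x=2 → posterior Normal(336/227, 77/227)

336/227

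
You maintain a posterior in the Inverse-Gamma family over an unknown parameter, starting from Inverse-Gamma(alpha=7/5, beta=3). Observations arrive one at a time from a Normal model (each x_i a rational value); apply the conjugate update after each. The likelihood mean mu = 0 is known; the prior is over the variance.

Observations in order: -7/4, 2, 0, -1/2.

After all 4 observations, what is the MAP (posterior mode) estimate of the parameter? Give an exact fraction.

1065/704

obs 1: x=-7/4 → posterior Inverse-Gamma(19/10, 145/32)
obs 2: x=2 → posterior Inverse-Gamma(12/5, 209/32)
obs 3: x=0 → posterior Inverse-Gamma(29/10, 209/32)
obs 4: x=-1/2 → posterior Inverse-Gamma(17/5, 213/32)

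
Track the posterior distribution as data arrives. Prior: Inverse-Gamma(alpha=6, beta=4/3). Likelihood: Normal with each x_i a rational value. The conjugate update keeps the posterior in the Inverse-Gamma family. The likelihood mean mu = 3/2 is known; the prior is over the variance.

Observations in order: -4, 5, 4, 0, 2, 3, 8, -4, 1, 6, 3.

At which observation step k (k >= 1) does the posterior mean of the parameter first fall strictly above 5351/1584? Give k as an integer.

obs 1: x=-4 → posterior Inverse-Gamma(13/2, 395/24)
obs 2: x=5 → posterior Inverse-Gamma(7, 271/12)
obs 3: x=4 → posterior Inverse-Gamma(15/2, 617/24)
obs 4: x=0 → posterior Inverse-Gamma(8, 161/6)
obs 5: x=2 → posterior Inverse-Gamma(17/2, 647/24)
obs 6: x=3 → posterior Inverse-Gamma(9, 337/12)
obs 7: x=8 → posterior Inverse-Gamma(19/2, 1181/24)
obs 8: x=-4 → posterior Inverse-Gamma(10, 193/3)
obs 9: x=1 → posterior Inverse-Gamma(21/2, 1547/24)
obs 10: x=6 → posterior Inverse-Gamma(11, 895/12)
obs 11: x=3 → posterior Inverse-Gamma(23/2, 1817/24)

k = 2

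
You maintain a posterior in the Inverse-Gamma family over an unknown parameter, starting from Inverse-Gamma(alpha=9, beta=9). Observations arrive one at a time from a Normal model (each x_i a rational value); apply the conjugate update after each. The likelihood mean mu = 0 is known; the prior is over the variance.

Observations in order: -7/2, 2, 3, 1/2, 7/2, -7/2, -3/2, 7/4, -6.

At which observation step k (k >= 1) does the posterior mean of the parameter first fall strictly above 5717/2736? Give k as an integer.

k = 3

obs 1: x=-7/2 → posterior Inverse-Gamma(19/2, 121/8)
obs 2: x=2 → posterior Inverse-Gamma(10, 137/8)
obs 3: x=3 → posterior Inverse-Gamma(21/2, 173/8)
obs 4: x=1/2 → posterior Inverse-Gamma(11, 87/4)
obs 5: x=7/2 → posterior Inverse-Gamma(23/2, 223/8)
obs 6: x=-7/2 → posterior Inverse-Gamma(12, 34)
obs 7: x=-3/2 → posterior Inverse-Gamma(25/2, 281/8)
obs 8: x=7/4 → posterior Inverse-Gamma(13, 1173/32)
obs 9: x=-6 → posterior Inverse-Gamma(27/2, 1749/32)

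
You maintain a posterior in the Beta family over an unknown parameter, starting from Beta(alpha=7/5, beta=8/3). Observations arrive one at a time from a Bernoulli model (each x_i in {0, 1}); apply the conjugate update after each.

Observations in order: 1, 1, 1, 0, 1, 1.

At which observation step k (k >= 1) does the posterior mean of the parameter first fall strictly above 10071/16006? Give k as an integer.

k = 6

obs 1: x=1 → posterior Beta(12/5, 8/3)
obs 2: x=1 → posterior Beta(17/5, 8/3)
obs 3: x=1 → posterior Beta(22/5, 8/3)
obs 4: x=0 → posterior Beta(22/5, 11/3)
obs 5: x=1 → posterior Beta(27/5, 11/3)
obs 6: x=1 → posterior Beta(32/5, 11/3)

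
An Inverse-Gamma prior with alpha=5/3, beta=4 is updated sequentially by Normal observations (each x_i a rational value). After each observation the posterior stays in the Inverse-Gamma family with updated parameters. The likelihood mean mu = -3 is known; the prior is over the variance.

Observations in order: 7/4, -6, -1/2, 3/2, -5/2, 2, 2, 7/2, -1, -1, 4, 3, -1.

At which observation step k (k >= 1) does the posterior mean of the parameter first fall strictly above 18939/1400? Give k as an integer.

obs 1: x=7/4 → posterior Inverse-Gamma(13/6, 489/32)
obs 2: x=-6 → posterior Inverse-Gamma(8/3, 633/32)
obs 3: x=-1/2 → posterior Inverse-Gamma(19/6, 733/32)
obs 4: x=3/2 → posterior Inverse-Gamma(11/3, 1057/32)
obs 5: x=-5/2 → posterior Inverse-Gamma(25/6, 1061/32)
obs 6: x=2 → posterior Inverse-Gamma(14/3, 1461/32)
obs 7: x=2 → posterior Inverse-Gamma(31/6, 1861/32)
obs 8: x=7/2 → posterior Inverse-Gamma(17/3, 2537/32)
obs 9: x=-1 → posterior Inverse-Gamma(37/6, 2601/32)
obs 10: x=-1 → posterior Inverse-Gamma(20/3, 2665/32)
obs 11: x=4 → posterior Inverse-Gamma(43/6, 3449/32)
obs 12: x=3 → posterior Inverse-Gamma(23/3, 4025/32)
obs 13: x=-1 → posterior Inverse-Gamma(49/6, 4089/32)

k = 7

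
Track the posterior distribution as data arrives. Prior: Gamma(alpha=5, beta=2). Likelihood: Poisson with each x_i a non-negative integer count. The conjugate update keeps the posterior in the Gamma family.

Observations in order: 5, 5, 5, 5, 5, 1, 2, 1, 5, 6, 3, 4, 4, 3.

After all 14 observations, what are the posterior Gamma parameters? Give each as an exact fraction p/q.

obs 1: x=5 → posterior Gamma(10, 3)
obs 2: x=5 → posterior Gamma(15, 4)
obs 3: x=5 → posterior Gamma(20, 5)
obs 4: x=5 → posterior Gamma(25, 6)
obs 5: x=5 → posterior Gamma(30, 7)
obs 6: x=1 → posterior Gamma(31, 8)
obs 7: x=2 → posterior Gamma(33, 9)
obs 8: x=1 → posterior Gamma(34, 10)
obs 9: x=5 → posterior Gamma(39, 11)
obs 10: x=6 → posterior Gamma(45, 12)
obs 11: x=3 → posterior Gamma(48, 13)
obs 12: x=4 → posterior Gamma(52, 14)
obs 13: x=4 → posterior Gamma(56, 15)
obs 14: x=3 → posterior Gamma(59, 16)

alpha=59, beta=16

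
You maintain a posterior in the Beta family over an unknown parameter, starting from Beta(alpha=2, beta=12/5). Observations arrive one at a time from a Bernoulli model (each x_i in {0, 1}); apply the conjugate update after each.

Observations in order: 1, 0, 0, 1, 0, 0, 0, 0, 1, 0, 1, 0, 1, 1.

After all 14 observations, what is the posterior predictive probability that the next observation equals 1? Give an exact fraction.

10/23

obs 1: x=1 → posterior Beta(3, 12/5)
obs 2: x=0 → posterior Beta(3, 17/5)
obs 3: x=0 → posterior Beta(3, 22/5)
obs 4: x=1 → posterior Beta(4, 22/5)
obs 5: x=0 → posterior Beta(4, 27/5)
obs 6: x=0 → posterior Beta(4, 32/5)
obs 7: x=0 → posterior Beta(4, 37/5)
obs 8: x=0 → posterior Beta(4, 42/5)
obs 9: x=1 → posterior Beta(5, 42/5)
obs 10: x=0 → posterior Beta(5, 47/5)
obs 11: x=1 → posterior Beta(6, 47/5)
obs 12: x=0 → posterior Beta(6, 52/5)
obs 13: x=1 → posterior Beta(7, 52/5)
obs 14: x=1 → posterior Beta(8, 52/5)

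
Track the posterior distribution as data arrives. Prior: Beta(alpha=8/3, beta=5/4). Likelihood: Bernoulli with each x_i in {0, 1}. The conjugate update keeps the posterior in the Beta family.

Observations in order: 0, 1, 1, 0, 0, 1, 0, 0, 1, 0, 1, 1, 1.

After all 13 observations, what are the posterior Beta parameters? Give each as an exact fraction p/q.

alpha=29/3, beta=29/4

obs 1: x=0 → posterior Beta(8/3, 9/4)
obs 2: x=1 → posterior Beta(11/3, 9/4)
obs 3: x=1 → posterior Beta(14/3, 9/4)
obs 4: x=0 → posterior Beta(14/3, 13/4)
obs 5: x=0 → posterior Beta(14/3, 17/4)
obs 6: x=1 → posterior Beta(17/3, 17/4)
obs 7: x=0 → posterior Beta(17/3, 21/4)
obs 8: x=0 → posterior Beta(17/3, 25/4)
obs 9: x=1 → posterior Beta(20/3, 25/4)
obs 10: x=0 → posterior Beta(20/3, 29/4)
obs 11: x=1 → posterior Beta(23/3, 29/4)
obs 12: x=1 → posterior Beta(26/3, 29/4)
obs 13: x=1 → posterior Beta(29/3, 29/4)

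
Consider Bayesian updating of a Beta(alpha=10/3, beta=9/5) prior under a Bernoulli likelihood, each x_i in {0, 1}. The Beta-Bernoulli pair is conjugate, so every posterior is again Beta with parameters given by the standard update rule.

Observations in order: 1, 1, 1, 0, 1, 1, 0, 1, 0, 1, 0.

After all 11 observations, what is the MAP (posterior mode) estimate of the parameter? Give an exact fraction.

35/53

obs 1: x=1 → posterior Beta(13/3, 9/5)
obs 2: x=1 → posterior Beta(16/3, 9/5)
obs 3: x=1 → posterior Beta(19/3, 9/5)
obs 4: x=0 → posterior Beta(19/3, 14/5)
obs 5: x=1 → posterior Beta(22/3, 14/5)
obs 6: x=1 → posterior Beta(25/3, 14/5)
obs 7: x=0 → posterior Beta(25/3, 19/5)
obs 8: x=1 → posterior Beta(28/3, 19/5)
obs 9: x=0 → posterior Beta(28/3, 24/5)
obs 10: x=1 → posterior Beta(31/3, 24/5)
obs 11: x=0 → posterior Beta(31/3, 29/5)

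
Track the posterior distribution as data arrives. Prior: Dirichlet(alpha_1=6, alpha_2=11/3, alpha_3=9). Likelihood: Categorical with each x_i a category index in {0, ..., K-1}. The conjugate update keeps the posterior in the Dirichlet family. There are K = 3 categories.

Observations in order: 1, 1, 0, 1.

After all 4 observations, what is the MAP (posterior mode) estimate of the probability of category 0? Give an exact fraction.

18/59

obs 1: x=1 → posterior Dirichlet(6, 14/3, 9)
obs 2: x=1 → posterior Dirichlet(6, 17/3, 9)
obs 3: x=0 → posterior Dirichlet(7, 17/3, 9)
obs 4: x=1 → posterior Dirichlet(7, 20/3, 9)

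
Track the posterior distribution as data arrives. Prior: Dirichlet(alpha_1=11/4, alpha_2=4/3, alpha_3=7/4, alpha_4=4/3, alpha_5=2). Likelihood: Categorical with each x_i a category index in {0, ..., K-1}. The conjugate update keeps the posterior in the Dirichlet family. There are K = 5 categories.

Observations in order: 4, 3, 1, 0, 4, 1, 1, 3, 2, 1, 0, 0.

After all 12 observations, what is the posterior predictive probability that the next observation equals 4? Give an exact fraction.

obs 1: x=4 → posterior Dirichlet(11/4, 4/3, 7/4, 4/3, 3)
obs 2: x=3 → posterior Dirichlet(11/4, 4/3, 7/4, 7/3, 3)
obs 3: x=1 → posterior Dirichlet(11/4, 7/3, 7/4, 7/3, 3)
obs 4: x=0 → posterior Dirichlet(15/4, 7/3, 7/4, 7/3, 3)
obs 5: x=4 → posterior Dirichlet(15/4, 7/3, 7/4, 7/3, 4)
obs 6: x=1 → posterior Dirichlet(15/4, 10/3, 7/4, 7/3, 4)
obs 7: x=1 → posterior Dirichlet(15/4, 13/3, 7/4, 7/3, 4)
obs 8: x=3 → posterior Dirichlet(15/4, 13/3, 7/4, 10/3, 4)
obs 9: x=2 → posterior Dirichlet(15/4, 13/3, 11/4, 10/3, 4)
obs 10: x=1 → posterior Dirichlet(15/4, 16/3, 11/4, 10/3, 4)
obs 11: x=0 → posterior Dirichlet(19/4, 16/3, 11/4, 10/3, 4)
obs 12: x=0 → posterior Dirichlet(23/4, 16/3, 11/4, 10/3, 4)

24/127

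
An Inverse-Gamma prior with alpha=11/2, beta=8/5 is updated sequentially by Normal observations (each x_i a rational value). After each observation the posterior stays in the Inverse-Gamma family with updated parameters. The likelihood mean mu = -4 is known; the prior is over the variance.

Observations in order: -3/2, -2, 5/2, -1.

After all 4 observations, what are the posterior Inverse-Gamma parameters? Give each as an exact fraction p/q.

obs 1: x=-3/2 → posterior Inverse-Gamma(6, 189/40)
obs 2: x=-2 → posterior Inverse-Gamma(13/2, 269/40)
obs 3: x=5/2 → posterior Inverse-Gamma(7, 557/20)
obs 4: x=-1 → posterior Inverse-Gamma(15/2, 647/20)

alpha=15/2, beta=647/20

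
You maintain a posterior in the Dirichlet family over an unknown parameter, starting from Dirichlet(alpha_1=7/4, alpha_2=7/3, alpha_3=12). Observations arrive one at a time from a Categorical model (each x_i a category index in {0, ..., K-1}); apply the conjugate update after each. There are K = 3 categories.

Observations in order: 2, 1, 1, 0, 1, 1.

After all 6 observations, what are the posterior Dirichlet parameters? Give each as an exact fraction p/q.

obs 1: x=2 → posterior Dirichlet(7/4, 7/3, 13)
obs 2: x=1 → posterior Dirichlet(7/4, 10/3, 13)
obs 3: x=1 → posterior Dirichlet(7/4, 13/3, 13)
obs 4: x=0 → posterior Dirichlet(11/4, 13/3, 13)
obs 5: x=1 → posterior Dirichlet(11/4, 16/3, 13)
obs 6: x=1 → posterior Dirichlet(11/4, 19/3, 13)

alpha_1=11/4, alpha_2=19/3, alpha_3=13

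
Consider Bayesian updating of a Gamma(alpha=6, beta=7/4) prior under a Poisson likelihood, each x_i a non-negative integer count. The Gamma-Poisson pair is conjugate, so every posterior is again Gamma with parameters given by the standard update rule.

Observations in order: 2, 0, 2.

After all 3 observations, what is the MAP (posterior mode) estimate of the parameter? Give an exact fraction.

obs 1: x=2 → posterior Gamma(8, 11/4)
obs 2: x=0 → posterior Gamma(8, 15/4)
obs 3: x=2 → posterior Gamma(10, 19/4)

36/19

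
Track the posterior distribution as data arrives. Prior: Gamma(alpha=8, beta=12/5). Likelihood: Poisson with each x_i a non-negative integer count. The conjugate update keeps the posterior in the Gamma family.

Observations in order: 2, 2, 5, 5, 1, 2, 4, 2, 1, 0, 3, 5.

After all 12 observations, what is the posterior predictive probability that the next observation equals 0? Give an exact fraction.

196471634081745552248512280061541905821883939119093566055892261119434162176/2881568890859166525765145719746023659877064263035691961526335443765425482401

obs 1: x=2 → posterior Gamma(10, 17/5)
obs 2: x=2 → posterior Gamma(12, 22/5)
obs 3: x=5 → posterior Gamma(17, 27/5)
obs 4: x=5 → posterior Gamma(22, 32/5)
obs 5: x=1 → posterior Gamma(23, 37/5)
obs 6: x=2 → posterior Gamma(25, 42/5)
obs 7: x=4 → posterior Gamma(29, 47/5)
obs 8: x=2 → posterior Gamma(31, 52/5)
obs 9: x=1 → posterior Gamma(32, 57/5)
obs 10: x=0 → posterior Gamma(32, 62/5)
obs 11: x=3 → posterior Gamma(35, 67/5)
obs 12: x=5 → posterior Gamma(40, 72/5)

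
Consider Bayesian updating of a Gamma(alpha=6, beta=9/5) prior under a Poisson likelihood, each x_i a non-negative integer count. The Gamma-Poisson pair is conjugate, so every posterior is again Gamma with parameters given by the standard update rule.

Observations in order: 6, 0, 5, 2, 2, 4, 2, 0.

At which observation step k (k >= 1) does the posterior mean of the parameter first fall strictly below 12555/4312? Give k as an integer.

obs 1: x=6 → posterior Gamma(12, 14/5)
obs 2: x=0 → posterior Gamma(12, 19/5)
obs 3: x=5 → posterior Gamma(17, 24/5)
obs 4: x=2 → posterior Gamma(19, 29/5)
obs 5: x=2 → posterior Gamma(21, 34/5)
obs 6: x=4 → posterior Gamma(25, 39/5)
obs 7: x=2 → posterior Gamma(27, 44/5)
obs 8: x=0 → posterior Gamma(27, 49/5)

k = 8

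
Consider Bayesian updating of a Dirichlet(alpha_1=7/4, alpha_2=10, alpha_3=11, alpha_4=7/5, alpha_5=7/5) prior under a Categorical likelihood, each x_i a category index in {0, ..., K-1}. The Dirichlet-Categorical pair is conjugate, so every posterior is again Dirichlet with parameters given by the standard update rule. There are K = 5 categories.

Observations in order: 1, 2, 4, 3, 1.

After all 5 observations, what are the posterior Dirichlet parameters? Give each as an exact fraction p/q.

obs 1: x=1 → posterior Dirichlet(7/4, 11, 11, 7/5, 7/5)
obs 2: x=2 → posterior Dirichlet(7/4, 11, 12, 7/5, 7/5)
obs 3: x=4 → posterior Dirichlet(7/4, 11, 12, 7/5, 12/5)
obs 4: x=3 → posterior Dirichlet(7/4, 11, 12, 12/5, 12/5)
obs 5: x=1 → posterior Dirichlet(7/4, 12, 12, 12/5, 12/5)

alpha_1=7/4, alpha_2=12, alpha_3=12, alpha_4=12/5, alpha_5=12/5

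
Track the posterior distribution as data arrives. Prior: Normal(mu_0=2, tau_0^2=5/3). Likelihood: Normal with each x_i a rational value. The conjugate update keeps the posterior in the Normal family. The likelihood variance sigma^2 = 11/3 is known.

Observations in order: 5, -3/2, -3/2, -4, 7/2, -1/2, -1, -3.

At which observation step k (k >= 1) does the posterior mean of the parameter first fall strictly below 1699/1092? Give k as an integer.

k = 3

obs 1: x=5 → posterior Normal(47/16, 55/48)
obs 2: x=-3/2 → posterior Normal(79/42, 55/63)
obs 3: x=-3/2 → posterior Normal(16/13, 55/78)
obs 4: x=-4 → posterior Normal(12/31, 55/93)
obs 5: x=7/2 → posterior Normal(59/72, 55/108)
obs 6: x=-1/2 → posterior Normal(27/41, 55/123)
obs 7: x=-1 → posterior Normal(11/23, 55/138)
obs 8: x=-3 → posterior Normal(7/51, 55/153)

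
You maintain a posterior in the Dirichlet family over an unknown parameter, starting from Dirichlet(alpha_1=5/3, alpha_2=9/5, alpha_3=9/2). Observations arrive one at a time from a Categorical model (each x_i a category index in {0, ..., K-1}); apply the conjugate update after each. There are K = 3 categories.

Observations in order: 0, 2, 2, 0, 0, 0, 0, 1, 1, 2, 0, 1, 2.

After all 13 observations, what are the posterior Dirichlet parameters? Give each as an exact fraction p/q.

alpha_1=23/3, alpha_2=24/5, alpha_3=17/2

obs 1: x=0 → posterior Dirichlet(8/3, 9/5, 9/2)
obs 2: x=2 → posterior Dirichlet(8/3, 9/5, 11/2)
obs 3: x=2 → posterior Dirichlet(8/3, 9/5, 13/2)
obs 4: x=0 → posterior Dirichlet(11/3, 9/5, 13/2)
obs 5: x=0 → posterior Dirichlet(14/3, 9/5, 13/2)
obs 6: x=0 → posterior Dirichlet(17/3, 9/5, 13/2)
obs 7: x=0 → posterior Dirichlet(20/3, 9/5, 13/2)
obs 8: x=1 → posterior Dirichlet(20/3, 14/5, 13/2)
obs 9: x=1 → posterior Dirichlet(20/3, 19/5, 13/2)
obs 10: x=2 → posterior Dirichlet(20/3, 19/5, 15/2)
obs 11: x=0 → posterior Dirichlet(23/3, 19/5, 15/2)
obs 12: x=1 → posterior Dirichlet(23/3, 24/5, 15/2)
obs 13: x=2 → posterior Dirichlet(23/3, 24/5, 17/2)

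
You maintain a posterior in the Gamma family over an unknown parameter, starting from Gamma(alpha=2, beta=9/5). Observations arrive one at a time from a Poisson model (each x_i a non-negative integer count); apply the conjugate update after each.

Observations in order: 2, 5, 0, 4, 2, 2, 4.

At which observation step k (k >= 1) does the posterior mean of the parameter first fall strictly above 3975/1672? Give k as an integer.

k = 7

obs 1: x=2 → posterior Gamma(4, 14/5)
obs 2: x=5 → posterior Gamma(9, 19/5)
obs 3: x=0 → posterior Gamma(9, 24/5)
obs 4: x=4 → posterior Gamma(13, 29/5)
obs 5: x=2 → posterior Gamma(15, 34/5)
obs 6: x=2 → posterior Gamma(17, 39/5)
obs 7: x=4 → posterior Gamma(21, 44/5)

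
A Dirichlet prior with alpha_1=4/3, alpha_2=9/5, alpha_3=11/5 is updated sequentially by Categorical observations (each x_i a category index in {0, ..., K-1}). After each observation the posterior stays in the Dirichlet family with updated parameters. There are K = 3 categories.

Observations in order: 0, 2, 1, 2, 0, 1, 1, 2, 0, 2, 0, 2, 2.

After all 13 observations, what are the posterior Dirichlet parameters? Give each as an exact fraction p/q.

alpha_1=16/3, alpha_2=24/5, alpha_3=41/5

obs 1: x=0 → posterior Dirichlet(7/3, 9/5, 11/5)
obs 2: x=2 → posterior Dirichlet(7/3, 9/5, 16/5)
obs 3: x=1 → posterior Dirichlet(7/3, 14/5, 16/5)
obs 4: x=2 → posterior Dirichlet(7/3, 14/5, 21/5)
obs 5: x=0 → posterior Dirichlet(10/3, 14/5, 21/5)
obs 6: x=1 → posterior Dirichlet(10/3, 19/5, 21/5)
obs 7: x=1 → posterior Dirichlet(10/3, 24/5, 21/5)
obs 8: x=2 → posterior Dirichlet(10/3, 24/5, 26/5)
obs 9: x=0 → posterior Dirichlet(13/3, 24/5, 26/5)
obs 10: x=2 → posterior Dirichlet(13/3, 24/5, 31/5)
obs 11: x=0 → posterior Dirichlet(16/3, 24/5, 31/5)
obs 12: x=2 → posterior Dirichlet(16/3, 24/5, 36/5)
obs 13: x=2 → posterior Dirichlet(16/3, 24/5, 41/5)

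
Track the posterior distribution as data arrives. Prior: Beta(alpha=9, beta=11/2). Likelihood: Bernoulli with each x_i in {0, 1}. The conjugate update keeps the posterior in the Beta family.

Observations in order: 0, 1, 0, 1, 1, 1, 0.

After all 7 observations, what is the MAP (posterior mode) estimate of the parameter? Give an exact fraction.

8/13

obs 1: x=0 → posterior Beta(9, 13/2)
obs 2: x=1 → posterior Beta(10, 13/2)
obs 3: x=0 → posterior Beta(10, 15/2)
obs 4: x=1 → posterior Beta(11, 15/2)
obs 5: x=1 → posterior Beta(12, 15/2)
obs 6: x=1 → posterior Beta(13, 15/2)
obs 7: x=0 → posterior Beta(13, 17/2)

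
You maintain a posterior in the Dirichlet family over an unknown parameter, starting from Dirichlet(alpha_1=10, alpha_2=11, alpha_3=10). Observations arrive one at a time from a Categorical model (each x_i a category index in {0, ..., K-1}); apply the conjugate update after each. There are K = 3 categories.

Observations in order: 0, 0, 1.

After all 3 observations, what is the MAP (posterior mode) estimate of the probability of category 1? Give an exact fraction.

11/31

obs 1: x=0 → posterior Dirichlet(11, 11, 10)
obs 2: x=0 → posterior Dirichlet(12, 11, 10)
obs 3: x=1 → posterior Dirichlet(12, 12, 10)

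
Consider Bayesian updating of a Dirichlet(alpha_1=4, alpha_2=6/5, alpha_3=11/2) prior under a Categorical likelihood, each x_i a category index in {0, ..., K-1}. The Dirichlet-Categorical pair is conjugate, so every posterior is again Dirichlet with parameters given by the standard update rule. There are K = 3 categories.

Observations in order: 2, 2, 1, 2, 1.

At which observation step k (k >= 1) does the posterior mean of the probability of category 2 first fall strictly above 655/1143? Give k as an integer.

k = 2

obs 1: x=2 → posterior Dirichlet(4, 6/5, 13/2)
obs 2: x=2 → posterior Dirichlet(4, 6/5, 15/2)
obs 3: x=1 → posterior Dirichlet(4, 11/5, 15/2)
obs 4: x=2 → posterior Dirichlet(4, 11/5, 17/2)
obs 5: x=1 → posterior Dirichlet(4, 16/5, 17/2)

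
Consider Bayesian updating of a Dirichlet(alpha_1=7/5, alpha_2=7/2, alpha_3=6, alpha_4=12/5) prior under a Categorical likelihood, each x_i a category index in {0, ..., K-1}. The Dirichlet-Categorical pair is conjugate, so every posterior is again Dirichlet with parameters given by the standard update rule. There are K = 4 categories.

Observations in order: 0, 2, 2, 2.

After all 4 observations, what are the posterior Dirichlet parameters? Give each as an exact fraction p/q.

obs 1: x=0 → posterior Dirichlet(12/5, 7/2, 6, 12/5)
obs 2: x=2 → posterior Dirichlet(12/5, 7/2, 7, 12/5)
obs 3: x=2 → posterior Dirichlet(12/5, 7/2, 8, 12/5)
obs 4: x=2 → posterior Dirichlet(12/5, 7/2, 9, 12/5)

alpha_1=12/5, alpha_2=7/2, alpha_3=9, alpha_4=12/5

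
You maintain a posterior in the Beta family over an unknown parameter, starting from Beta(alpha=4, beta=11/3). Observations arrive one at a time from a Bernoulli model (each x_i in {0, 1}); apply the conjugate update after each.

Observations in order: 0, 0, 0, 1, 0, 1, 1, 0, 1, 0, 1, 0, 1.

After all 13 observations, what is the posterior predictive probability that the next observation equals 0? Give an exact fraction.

obs 1: x=0 → posterior Beta(4, 14/3)
obs 2: x=0 → posterior Beta(4, 17/3)
obs 3: x=0 → posterior Beta(4, 20/3)
obs 4: x=1 → posterior Beta(5, 20/3)
obs 5: x=0 → posterior Beta(5, 23/3)
obs 6: x=1 → posterior Beta(6, 23/3)
obs 7: x=1 → posterior Beta(7, 23/3)
obs 8: x=0 → posterior Beta(7, 26/3)
obs 9: x=1 → posterior Beta(8, 26/3)
obs 10: x=0 → posterior Beta(8, 29/3)
obs 11: x=1 → posterior Beta(9, 29/3)
obs 12: x=0 → posterior Beta(9, 32/3)
obs 13: x=1 → posterior Beta(10, 32/3)

16/31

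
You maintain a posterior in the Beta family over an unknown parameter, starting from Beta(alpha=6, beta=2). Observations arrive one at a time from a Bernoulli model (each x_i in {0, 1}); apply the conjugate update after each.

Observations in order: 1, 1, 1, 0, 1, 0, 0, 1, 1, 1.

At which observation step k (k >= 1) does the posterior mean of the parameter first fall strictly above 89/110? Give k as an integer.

k = 3

obs 1: x=1 → posterior Beta(7, 2)
obs 2: x=1 → posterior Beta(8, 2)
obs 3: x=1 → posterior Beta(9, 2)
obs 4: x=0 → posterior Beta(9, 3)
obs 5: x=1 → posterior Beta(10, 3)
obs 6: x=0 → posterior Beta(10, 4)
obs 7: x=0 → posterior Beta(10, 5)
obs 8: x=1 → posterior Beta(11, 5)
obs 9: x=1 → posterior Beta(12, 5)
obs 10: x=1 → posterior Beta(13, 5)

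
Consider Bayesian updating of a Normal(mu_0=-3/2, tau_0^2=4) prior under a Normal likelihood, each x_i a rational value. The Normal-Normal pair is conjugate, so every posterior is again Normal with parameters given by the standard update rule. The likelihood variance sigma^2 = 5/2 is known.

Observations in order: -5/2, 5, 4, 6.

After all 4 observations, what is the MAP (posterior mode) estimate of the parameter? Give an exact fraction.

obs 1: x=-5/2 → posterior Normal(-55/26, 20/13)
obs 2: x=5 → posterior Normal(25/42, 20/21)
obs 3: x=4 → posterior Normal(89/58, 20/29)
obs 4: x=6 → posterior Normal(5/2, 20/37)

5/2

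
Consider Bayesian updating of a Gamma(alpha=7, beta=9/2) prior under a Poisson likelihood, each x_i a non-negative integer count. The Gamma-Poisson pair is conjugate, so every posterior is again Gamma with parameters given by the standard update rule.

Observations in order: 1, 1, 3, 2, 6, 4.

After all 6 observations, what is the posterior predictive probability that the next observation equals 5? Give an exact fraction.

170168119568587186187090595388030229760/3091058643093537522799545838540043339063

obs 1: x=1 → posterior Gamma(8, 11/2)
obs 2: x=1 → posterior Gamma(9, 13/2)
obs 3: x=3 → posterior Gamma(12, 15/2)
obs 4: x=2 → posterior Gamma(14, 17/2)
obs 5: x=6 → posterior Gamma(20, 19/2)
obs 6: x=4 → posterior Gamma(24, 21/2)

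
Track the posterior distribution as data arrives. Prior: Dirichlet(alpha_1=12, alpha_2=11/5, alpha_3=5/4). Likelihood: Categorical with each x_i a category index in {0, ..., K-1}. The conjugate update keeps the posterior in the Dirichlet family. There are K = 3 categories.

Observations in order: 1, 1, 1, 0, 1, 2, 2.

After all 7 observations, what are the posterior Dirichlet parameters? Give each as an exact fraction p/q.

alpha_1=13, alpha_2=31/5, alpha_3=13/4

obs 1: x=1 → posterior Dirichlet(12, 16/5, 5/4)
obs 2: x=1 → posterior Dirichlet(12, 21/5, 5/4)
obs 3: x=1 → posterior Dirichlet(12, 26/5, 5/4)
obs 4: x=0 → posterior Dirichlet(13, 26/5, 5/4)
obs 5: x=1 → posterior Dirichlet(13, 31/5, 5/4)
obs 6: x=2 → posterior Dirichlet(13, 31/5, 9/4)
obs 7: x=2 → posterior Dirichlet(13, 31/5, 13/4)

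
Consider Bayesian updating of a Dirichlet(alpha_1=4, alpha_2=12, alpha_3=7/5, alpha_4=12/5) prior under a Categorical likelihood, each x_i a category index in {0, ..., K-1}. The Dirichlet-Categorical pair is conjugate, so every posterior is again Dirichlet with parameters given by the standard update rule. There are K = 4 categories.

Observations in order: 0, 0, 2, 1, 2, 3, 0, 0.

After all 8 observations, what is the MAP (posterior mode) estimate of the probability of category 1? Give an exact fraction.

obs 1: x=0 → posterior Dirichlet(5, 12, 7/5, 12/5)
obs 2: x=0 → posterior Dirichlet(6, 12, 7/5, 12/5)
obs 3: x=2 → posterior Dirichlet(6, 12, 12/5, 12/5)
obs 4: x=1 → posterior Dirichlet(6, 13, 12/5, 12/5)
obs 5: x=2 → posterior Dirichlet(6, 13, 17/5, 12/5)
obs 6: x=3 → posterior Dirichlet(6, 13, 17/5, 17/5)
obs 7: x=0 → posterior Dirichlet(7, 13, 17/5, 17/5)
obs 8: x=0 → posterior Dirichlet(8, 13, 17/5, 17/5)

60/119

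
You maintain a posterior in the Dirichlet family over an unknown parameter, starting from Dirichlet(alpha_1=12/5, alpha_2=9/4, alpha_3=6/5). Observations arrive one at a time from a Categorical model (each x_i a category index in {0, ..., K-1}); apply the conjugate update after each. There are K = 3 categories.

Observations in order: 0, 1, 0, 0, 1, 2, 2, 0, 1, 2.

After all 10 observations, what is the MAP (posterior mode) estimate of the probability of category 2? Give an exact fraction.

64/257

obs 1: x=0 → posterior Dirichlet(17/5, 9/4, 6/5)
obs 2: x=1 → posterior Dirichlet(17/5, 13/4, 6/5)
obs 3: x=0 → posterior Dirichlet(22/5, 13/4, 6/5)
obs 4: x=0 → posterior Dirichlet(27/5, 13/4, 6/5)
obs 5: x=1 → posterior Dirichlet(27/5, 17/4, 6/5)
obs 6: x=2 → posterior Dirichlet(27/5, 17/4, 11/5)
obs 7: x=2 → posterior Dirichlet(27/5, 17/4, 16/5)
obs 8: x=0 → posterior Dirichlet(32/5, 17/4, 16/5)
obs 9: x=1 → posterior Dirichlet(32/5, 21/4, 16/5)
obs 10: x=2 → posterior Dirichlet(32/5, 21/4, 21/5)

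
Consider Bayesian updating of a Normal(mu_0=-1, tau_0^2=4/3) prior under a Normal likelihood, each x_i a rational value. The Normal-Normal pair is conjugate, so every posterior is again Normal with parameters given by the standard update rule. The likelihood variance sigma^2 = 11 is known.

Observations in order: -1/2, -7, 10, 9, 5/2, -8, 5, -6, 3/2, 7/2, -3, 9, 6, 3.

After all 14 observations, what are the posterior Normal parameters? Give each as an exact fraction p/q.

obs 1: x=-1/2 → posterior Normal(-35/37, 44/37)
obs 2: x=-7 → posterior Normal(-63/41, 44/41)
obs 3: x=10 → posterior Normal(-23/45, 44/45)
obs 4: x=9 → posterior Normal(13/49, 44/49)
obs 5: x=5/2 → posterior Normal(23/53, 44/53)
obs 6: x=-8 → posterior Normal(-3/19, 44/57)
obs 7: x=5 → posterior Normal(11/61, 44/61)
obs 8: x=-6 → posterior Normal(-1/5, 44/65)
obs 9: x=3/2 → posterior Normal(-7/69, 44/69)
obs 10: x=7/2 → posterior Normal(7/73, 44/73)
obs 11: x=-3 → posterior Normal(-5/77, 4/7)
obs 12: x=9 → posterior Normal(31/81, 44/81)
obs 13: x=6 → posterior Normal(11/17, 44/85)
obs 14: x=3 → posterior Normal(67/89, 44/89)

mu_0=67/89, tau_0^2=44/89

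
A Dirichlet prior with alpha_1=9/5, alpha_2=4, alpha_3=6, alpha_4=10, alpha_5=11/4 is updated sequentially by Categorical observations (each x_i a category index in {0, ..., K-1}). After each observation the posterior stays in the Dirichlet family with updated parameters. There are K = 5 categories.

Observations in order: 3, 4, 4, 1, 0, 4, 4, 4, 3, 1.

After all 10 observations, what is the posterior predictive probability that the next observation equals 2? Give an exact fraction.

obs 1: x=3 → posterior Dirichlet(9/5, 4, 6, 11, 11/4)
obs 2: x=4 → posterior Dirichlet(9/5, 4, 6, 11, 15/4)
obs 3: x=4 → posterior Dirichlet(9/5, 4, 6, 11, 19/4)
obs 4: x=1 → posterior Dirichlet(9/5, 5, 6, 11, 19/4)
obs 5: x=0 → posterior Dirichlet(14/5, 5, 6, 11, 19/4)
obs 6: x=4 → posterior Dirichlet(14/5, 5, 6, 11, 23/4)
obs 7: x=4 → posterior Dirichlet(14/5, 5, 6, 11, 27/4)
obs 8: x=4 → posterior Dirichlet(14/5, 5, 6, 11, 31/4)
obs 9: x=3 → posterior Dirichlet(14/5, 5, 6, 12, 31/4)
obs 10: x=1 → posterior Dirichlet(14/5, 6, 6, 12, 31/4)

120/691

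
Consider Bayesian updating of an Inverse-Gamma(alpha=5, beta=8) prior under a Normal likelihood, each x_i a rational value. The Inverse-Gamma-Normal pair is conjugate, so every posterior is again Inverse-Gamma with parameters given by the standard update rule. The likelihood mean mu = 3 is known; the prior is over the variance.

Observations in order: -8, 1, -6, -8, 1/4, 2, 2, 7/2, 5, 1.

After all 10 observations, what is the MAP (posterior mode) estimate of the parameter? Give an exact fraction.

obs 1: x=-8 → posterior Inverse-Gamma(11/2, 137/2)
obs 2: x=1 → posterior Inverse-Gamma(6, 141/2)
obs 3: x=-6 → posterior Inverse-Gamma(13/2, 111)
obs 4: x=-8 → posterior Inverse-Gamma(7, 343/2)
obs 5: x=1/4 → posterior Inverse-Gamma(15/2, 5609/32)
obs 6: x=2 → posterior Inverse-Gamma(8, 5625/32)
obs 7: x=2 → posterior Inverse-Gamma(17/2, 5641/32)
obs 8: x=7/2 → posterior Inverse-Gamma(9, 5645/32)
obs 9: x=5 → posterior Inverse-Gamma(19/2, 5709/32)
obs 10: x=1 → posterior Inverse-Gamma(10, 5773/32)

5773/352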